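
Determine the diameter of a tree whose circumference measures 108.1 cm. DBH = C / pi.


DBH = C / pi = 108.1 / 3.141593 = 34.4093 ≈ 34.41 cm

34.41 cm


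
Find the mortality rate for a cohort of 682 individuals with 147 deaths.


Mortality rate = 147 / 682 = 0.215543 ≈ 0.2155

0.2155


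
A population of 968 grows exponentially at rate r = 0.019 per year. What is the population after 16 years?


r*t = 0.019 * 16 = 0.304
exp(0.304) = 1.35527
N = 968 * 1.35527 = 1311.90 ≈ 1312

1312


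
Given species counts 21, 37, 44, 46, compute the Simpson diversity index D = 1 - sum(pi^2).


Total N = 21 + 37 + 44 + 46 = 148
Per-species terms:
  p = 21/148 = 0.141892; p^2 = 0.141892^2 = 0.020133
  p = 37/148 = 0.250000; p^2 = 0.250000^2 = 0.062500
  p = 44/148 = 0.297297; p^2 = 0.297297^2 = 0.088386
  p = 46/148 = 0.310811; p^2 = 0.310811^2 = 0.096603
sum(p^2) = 0.020133 + 0.062500 + 0.088386 + 0.096603 = 0.267622
D = 1 - 0.267622 = 0.732378 ≈ 0.7324

0.7324


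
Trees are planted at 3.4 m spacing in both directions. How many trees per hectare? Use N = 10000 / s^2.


N = 10000 / 3.4^2 = 10000 / 11.56 = 865.052 ≈ 865 trees/ha

865 trees/ha


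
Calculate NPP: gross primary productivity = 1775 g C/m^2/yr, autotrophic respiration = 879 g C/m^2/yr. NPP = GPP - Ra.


NPP = GPP - Ra = 1775 - 879 = 896 g C/m^2/yr

896 g C/m^2/yr


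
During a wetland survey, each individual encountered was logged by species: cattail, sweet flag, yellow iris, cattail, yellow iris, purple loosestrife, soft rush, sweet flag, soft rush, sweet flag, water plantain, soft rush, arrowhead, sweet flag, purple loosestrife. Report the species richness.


Total individuals logged = 15
Distinct species (count of individuals): cattail (2), sweet flag (4), yellow iris (2), purple loosestrife (2), soft rush (3), water plantain (1), arrowhead (1)
Species richness = number of distinct species = 7

7


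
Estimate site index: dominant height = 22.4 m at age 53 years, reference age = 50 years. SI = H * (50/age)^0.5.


50/53 = 0.943396
(0.943396)^0.5 = 0.971286
SI = 22.4 * 0.971286 = 21.7568 ≈ 21.8 m

21.8 m


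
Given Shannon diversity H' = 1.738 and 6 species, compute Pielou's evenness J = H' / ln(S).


ln(6) = 1.79176
J = H' / ln(S) = 1.738 / 1.79176 = 0.969996 ≈ 0.9700

0.9700


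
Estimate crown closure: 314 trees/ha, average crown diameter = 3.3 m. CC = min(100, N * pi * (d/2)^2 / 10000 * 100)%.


(d/2)^2 = (3.3/2)^2 = 1.65^2 = 2.7225
Crown area = 3.141593 * 2.7225 = 8.55299 m^2
N * area / 10000 * 100 = 314 * 8.55299 / 10000 * 100 = 26.8564
CC = min(100, 26.8564) = 26.8564 ≈ 26.9%

26.9%


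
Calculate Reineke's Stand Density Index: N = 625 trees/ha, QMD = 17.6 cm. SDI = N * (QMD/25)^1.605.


QMD/25 = 17.6/25 = 0.704
(0.704)^1.605 = exp(1.605 * ln(0.704)) = exp(1.605 * (-0.350977)) = exp(-0.563318) = 0.569317
SDI = 625 * 0.569317 = 355.823 ≈ 356

356


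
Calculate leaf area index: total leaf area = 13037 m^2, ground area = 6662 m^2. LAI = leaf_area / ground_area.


LAI = 13037 / 6662 = 1.9569 ≈ 1.96

1.96


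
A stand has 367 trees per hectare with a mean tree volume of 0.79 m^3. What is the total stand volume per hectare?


V_stand = 367 * 0.79 = 289.93 ≈ 289.9 m^3/ha

289.9 m^3/ha


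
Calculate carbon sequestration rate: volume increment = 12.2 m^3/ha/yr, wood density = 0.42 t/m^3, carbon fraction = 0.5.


C = 12.2 * 0.42 * 0.5 = 2.562 ≈ 2.56 t C/ha/yr

2.56 t C/ha/yr


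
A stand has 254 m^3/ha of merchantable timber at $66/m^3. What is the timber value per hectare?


Value = 254 * 66 = $16764/ha

$16764/ha


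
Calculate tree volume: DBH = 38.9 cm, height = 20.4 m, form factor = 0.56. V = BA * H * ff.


(D/200)^2 = (38.9/200)^2 = 0.1945^2 = 0.03783025
BA = 3.141593 * 0.03783025 = 0.118847 m^2
V = 0.118847 * 20.4 * 0.56 = 1.35771 ≈ 1.358 m^3

1.358 m^3


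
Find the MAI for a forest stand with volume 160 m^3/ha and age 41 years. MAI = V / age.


MAI = 160 / 41 = 3.9024 ≈ 3.90 m^3/ha/yr

3.90 m^3/ha/yr


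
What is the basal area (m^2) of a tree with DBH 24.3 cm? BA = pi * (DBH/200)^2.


D/200 = 24.3/200 = 0.1215 m
(D/200)^2 = 0.1215^2 = 0.01476225
BA = 3.141593 * 0.01476225 = 0.0463770 ≈ 0.0464 m^2

0.0464 m^2


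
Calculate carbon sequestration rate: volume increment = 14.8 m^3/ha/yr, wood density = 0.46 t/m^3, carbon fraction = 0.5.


C = 14.8 * 0.46 * 0.5 = 3.404 ≈ 3.40 t C/ha/yr

3.40 t C/ha/yr


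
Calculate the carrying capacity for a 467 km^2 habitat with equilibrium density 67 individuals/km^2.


K = 67 * 467 = 31289 individuals

31289 individuals


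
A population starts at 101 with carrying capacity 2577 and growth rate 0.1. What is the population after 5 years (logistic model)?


(K - N0)/N0 = (2577 - 101)/101 = 2476/101 = 24.5149
r*t = 0.1 * 5 = 0.5; exp(-0.5) = 0.606531
24.5149 * 0.606531 = 14.8690
1 + 14.8690 = 15.8690
N = 2577 / 15.8690 = 162.392 ≈ 162

162


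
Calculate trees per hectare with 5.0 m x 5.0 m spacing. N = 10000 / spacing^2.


N = 10000 / 5.0^2 = 10000 / 25 = 400.000 ≈ 400 trees/ha

400 trees/ha


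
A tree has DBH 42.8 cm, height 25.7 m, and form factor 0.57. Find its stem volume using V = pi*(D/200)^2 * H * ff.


(D/200)^2 = (42.8/200)^2 = 0.214^2 = 0.045796
BA = 3.141593 * 0.045796 = 0.143872 m^2
V = 0.143872 * 25.7 * 0.57 = 2.10758 ≈ 2.108 m^3

2.108 m^3


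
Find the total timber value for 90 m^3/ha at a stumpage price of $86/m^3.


Value = 90 * 86 = $7740/ha

$7740/ha


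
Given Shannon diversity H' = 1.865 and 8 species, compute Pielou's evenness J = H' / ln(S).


ln(8) = 2.07944
J = H' / ln(S) = 1.865 / 2.07944 = 0.896876 ≈ 0.8969

0.8969


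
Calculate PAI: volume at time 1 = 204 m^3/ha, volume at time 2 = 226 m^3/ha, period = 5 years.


PAI = (V2 - V1) / period = (226 - 204) / 5 = 22 / 5 = 4.40 m^3/ha/yr

4.40 m^3/ha/yr


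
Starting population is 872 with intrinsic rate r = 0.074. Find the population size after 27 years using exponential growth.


r*t = 0.074 * 27 = 1.998
exp(1.998) = 7.37429
N = 872 * 7.37429 = 6430.38 ≈ 6430

6430


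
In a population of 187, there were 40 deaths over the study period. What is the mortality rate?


Mortality rate = 40 / 187 = 0.213904 ≈ 0.2139

0.2139


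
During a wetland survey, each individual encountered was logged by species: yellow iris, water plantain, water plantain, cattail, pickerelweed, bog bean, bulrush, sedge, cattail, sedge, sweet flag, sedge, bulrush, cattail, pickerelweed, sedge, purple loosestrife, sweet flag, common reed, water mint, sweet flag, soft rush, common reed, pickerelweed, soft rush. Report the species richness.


Total individuals logged = 25
Distinct species (count of individuals): yellow iris (1), water plantain (2), cattail (3), pickerelweed (3), bog bean (1), bulrush (2), sedge (4), sweet flag (3), purple loosestrife (1), common reed (2), water mint (1), soft rush (2)
Species richness = number of distinct species = 12

12


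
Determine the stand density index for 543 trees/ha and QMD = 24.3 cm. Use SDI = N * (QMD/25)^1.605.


QMD/25 = 24.3/25 = 0.972
(0.972)^1.605 = exp(1.605 * ln(0.972)) = exp(1.605 * (-0.0283995)) = exp(-0.0455812) = 0.955442
SDI = 543 * 0.955442 = 518.805 ≈ 519

519


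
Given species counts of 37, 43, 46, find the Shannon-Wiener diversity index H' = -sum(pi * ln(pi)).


Total N = 37 + 43 + 46 = 126
Per-species terms:
  p = 37/126 = 0.293651; ln(p) = -1.225363; p*ln(p) = 0.293651 * (-1.225363) = -0.359829
  p = 43/126 = 0.341270; ln(p) = -1.075081; p*ln(p) = 0.341270 * (-1.075081) = -0.366893
  p = 46/126 = 0.365079; ln(p) = -1.007642; p*ln(p) = 0.365079 * (-1.007642) = -0.367869
sum(p*ln(p)) = (-0.359829) + (-0.366893) + (-0.367869) = -1.094591
H' = -(-1.094591) = 1.094591 ≈ 1.0946

1.0946


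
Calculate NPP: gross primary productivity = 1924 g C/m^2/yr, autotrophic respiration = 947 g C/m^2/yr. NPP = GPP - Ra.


NPP = GPP - Ra = 1924 - 947 = 977 g C/m^2/yr

977 g C/m^2/yr


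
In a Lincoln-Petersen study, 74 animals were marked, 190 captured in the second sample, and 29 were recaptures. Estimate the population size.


N = M * C / R = 74 * 190 / 29 = 14060 / 29 = 484.83 ≈ 485

485 individuals


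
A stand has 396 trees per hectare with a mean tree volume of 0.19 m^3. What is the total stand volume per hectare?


V_stand = 396 * 0.19 = 75.24 ≈ 75.2 m^3/ha

75.2 m^3/ha


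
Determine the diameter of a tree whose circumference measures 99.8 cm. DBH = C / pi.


DBH = C / pi = 99.8 / 3.141593 = 31.7673 ≈ 31.77 cm

31.77 cm


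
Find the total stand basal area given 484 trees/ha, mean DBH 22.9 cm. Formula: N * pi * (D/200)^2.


(D/200)^2 = (22.9/200)^2 = 0.1145^2 = 0.01311025
Individual BA = 3.141593 * 0.01311025 = 0.0411871 m^2
Stand BA = 484 * 0.0411871 = 19.9346 ≈ 19.93 m^2/ha

19.93 m^2/ha


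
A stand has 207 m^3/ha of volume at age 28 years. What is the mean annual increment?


MAI = 207 / 28 = 7.3929 ≈ 7.39 m^3/ha/yr

7.39 m^3/ha/yr


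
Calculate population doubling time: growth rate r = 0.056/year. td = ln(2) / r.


td = ln(2) / 0.056 = 0.693147 / 0.056 = 12.3776 ≈ 12.4 years

12.4 years


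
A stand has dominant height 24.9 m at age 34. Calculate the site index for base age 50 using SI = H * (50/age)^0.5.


50/34 = 1.47059
(1.47059)^0.5 = 1.21268
SI = 24.9 * 1.21268 = 30.1957 ≈ 30.2 m

30.2 m


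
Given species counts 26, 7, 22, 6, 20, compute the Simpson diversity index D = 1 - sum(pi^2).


Total N = 26 + 7 + 22 + 6 + 20 = 81
Per-species terms:
  p = 26/81 = 0.320988; p^2 = 0.320988^2 = 0.103033
  p = 7/81 = 0.086420; p^2 = 0.086420^2 = 0.007468
  p = 22/81 = 0.271605; p^2 = 0.271605^2 = 0.073769
  p = 6/81 = 0.074074; p^2 = 0.074074^2 = 0.005487
  p = 20/81 = 0.246914; p^2 = 0.246914^2 = 0.060967
sum(p^2) = 0.103033 + 0.007468 + 0.073769 + 0.005487 + 0.060967 = 0.250724
D = 1 - 0.250724 = 0.749276 ≈ 0.7493

0.7493


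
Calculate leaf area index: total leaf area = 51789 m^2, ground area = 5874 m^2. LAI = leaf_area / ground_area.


LAI = 51789 / 5874 = 8.8166 ≈ 8.82

8.82


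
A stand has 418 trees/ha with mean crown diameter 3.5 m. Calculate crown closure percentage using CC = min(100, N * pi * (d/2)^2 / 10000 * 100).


(d/2)^2 = (3.5/2)^2 = 1.75^2 = 3.0625
Crown area = 3.141593 * 3.0625 = 9.62113 m^2
N * area / 10000 * 100 = 418 * 9.62113 / 10000 * 100 = 40.2163
CC = min(100, 40.2163) = 40.2163 ≈ 40.2%

40.2%


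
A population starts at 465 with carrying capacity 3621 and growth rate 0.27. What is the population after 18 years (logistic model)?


(K - N0)/N0 = (3621 - 465)/465 = 3156/465 = 6.78710
r*t = 0.27 * 18 = 4.86; exp(-4.86) = 0.00775048
6.78710 * 0.00775048 = 0.0526033
1 + 0.0526033 = 1.05260
N = 3621 / 1.05260 = 3440.05 ≈ 3440

3440


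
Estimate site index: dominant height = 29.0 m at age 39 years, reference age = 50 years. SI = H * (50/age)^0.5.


50/39 = 1.28205
(1.28205)^0.5 = 1.13228
SI = 29.0 * 1.13228 = 32.8361 ≈ 32.8 m

32.8 m


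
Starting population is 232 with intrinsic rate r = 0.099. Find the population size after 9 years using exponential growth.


r*t = 0.099 * 9 = 0.891
exp(0.891) = 2.43757
N = 232 * 2.43757 = 565.516 ≈ 566

566


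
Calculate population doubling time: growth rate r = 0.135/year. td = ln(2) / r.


td = ln(2) / 0.135 = 0.693147 / 0.135 = 5.13442 ≈ 5.1 years

5.1 years


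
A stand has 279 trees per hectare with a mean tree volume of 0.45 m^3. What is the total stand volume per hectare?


V_stand = 279 * 0.45 = 125.55 ≈ 125.6 m^3/ha

125.6 m^3/ha


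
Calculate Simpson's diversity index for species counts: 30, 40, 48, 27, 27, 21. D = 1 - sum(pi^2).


Total N = 30 + 40 + 48 + 27 + 27 + 21 = 193
Per-species terms:
  p = 30/193 = 0.155440; p^2 = 0.155440^2 = 0.024162
  p = 40/193 = 0.207254; p^2 = 0.207254^2 = 0.042954
  p = 48/193 = 0.248705; p^2 = 0.248705^2 = 0.061854
  p = 27/193 = 0.139896; p^2 = 0.139896^2 = 0.019571
  p = 27/193 = 0.139896; p^2 = 0.139896^2 = 0.019571
  p = 21/193 = 0.108808; p^2 = 0.108808^2 = 0.011839
sum(p^2) = 0.024162 + 0.042954 + 0.061854 + 0.019571 + 0.019571 + 0.011839 = 0.179951
D = 1 - 0.179951 = 0.820049 ≈ 0.8200

0.8200


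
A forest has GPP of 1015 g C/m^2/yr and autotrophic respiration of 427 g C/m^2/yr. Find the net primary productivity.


NPP = GPP - Ra = 1015 - 427 = 588 g C/m^2/yr

588 g C/m^2/yr


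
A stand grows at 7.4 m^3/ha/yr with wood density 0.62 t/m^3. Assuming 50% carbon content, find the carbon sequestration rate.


C = 7.4 * 0.62 * 0.5 = 2.294 ≈ 2.29 t C/ha/yr

2.29 t C/ha/yr


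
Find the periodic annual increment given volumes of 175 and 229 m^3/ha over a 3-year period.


PAI = (V2 - V1) / period = (229 - 175) / 3 = 54 / 3 = 18.00 m^3/ha/yr

18.00 m^3/ha/yr


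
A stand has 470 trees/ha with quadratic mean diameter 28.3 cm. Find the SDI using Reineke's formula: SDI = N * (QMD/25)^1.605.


QMD/25 = 28.3/25 = 1.132
(1.132)^1.605 = exp(1.605 * ln(1.132)) = exp(1.605 * 0.123986) = exp(0.198998) = 1.22018
SDI = 470 * 1.22018 = 573.485 ≈ 573

573


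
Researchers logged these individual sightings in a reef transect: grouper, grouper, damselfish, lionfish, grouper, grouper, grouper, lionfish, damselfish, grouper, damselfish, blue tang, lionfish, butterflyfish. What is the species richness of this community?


Total individuals logged = 14
Distinct species (count of individuals): grouper (6), damselfish (3), lionfish (3), blue tang (1), butterflyfish (1)
Species richness = number of distinct species = 5

5


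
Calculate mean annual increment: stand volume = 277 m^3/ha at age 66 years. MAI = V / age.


MAI = 277 / 66 = 4.1970 ≈ 4.20 m^3/ha/yr

4.20 m^3/ha/yr


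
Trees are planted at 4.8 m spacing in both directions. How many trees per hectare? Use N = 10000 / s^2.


N = 10000 / 4.8^2 = 10000 / 23.04 = 434.028 ≈ 434 trees/ha

434 trees/ha


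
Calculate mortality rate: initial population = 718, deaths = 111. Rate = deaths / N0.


Mortality rate = 111 / 718 = 0.154596 ≈ 0.1546

0.1546


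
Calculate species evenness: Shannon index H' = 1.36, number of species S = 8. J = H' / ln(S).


ln(8) = 2.07944
J = H' / ln(S) = 1.36 / 2.07944 = 0.654022 ≈ 0.6540

0.6540


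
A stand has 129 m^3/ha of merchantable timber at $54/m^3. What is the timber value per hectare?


Value = 129 * 54 = $6966/ha

$6966/ha


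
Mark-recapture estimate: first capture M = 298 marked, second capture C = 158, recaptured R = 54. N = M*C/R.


N = M * C / R = 298 * 158 / 54 = 47084 / 54 = 871.93 ≈ 872

872 individuals


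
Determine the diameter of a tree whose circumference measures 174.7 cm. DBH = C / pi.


DBH = C / pi = 174.7 / 3.141593 = 55.6087 ≈ 55.61 cm

55.61 cm


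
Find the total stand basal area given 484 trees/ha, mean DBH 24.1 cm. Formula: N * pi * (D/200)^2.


(D/200)^2 = (24.1/200)^2 = 0.1205^2 = 0.01452025
Individual BA = 3.141593 * 0.01452025 = 0.0456167 m^2
Stand BA = 484 * 0.0456167 = 22.0785 ≈ 22.08 m^2/ha

22.08 m^2/ha


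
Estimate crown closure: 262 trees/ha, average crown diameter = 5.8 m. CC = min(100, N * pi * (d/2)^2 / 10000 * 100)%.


(d/2)^2 = (5.8/2)^2 = 2.9^2 = 8.41
Crown area = 3.141593 * 8.41 = 26.4208 m^2
N * area / 10000 * 100 = 262 * 26.4208 / 10000 * 100 = 69.2225
CC = min(100, 69.2225) = 69.2225 ≈ 69.2%

69.2%


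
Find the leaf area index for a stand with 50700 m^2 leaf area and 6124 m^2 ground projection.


LAI = 50700 / 6124 = 8.2789 ≈ 8.28

8.28


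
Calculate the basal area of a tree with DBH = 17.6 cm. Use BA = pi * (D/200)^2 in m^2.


D/200 = 17.6/200 = 0.088 m
(D/200)^2 = 0.088^2 = 0.007744
BA = 3.141593 * 0.007744 = 0.0243285 ≈ 0.0243 m^2

0.0243 m^2


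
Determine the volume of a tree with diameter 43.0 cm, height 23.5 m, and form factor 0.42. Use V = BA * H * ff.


(D/200)^2 = (43.0/200)^2 = 0.215^2 = 0.046225
BA = 3.141593 * 0.046225 = 0.145220 m^2
V = 0.145220 * 23.5 * 0.42 = 1.43332 ≈ 1.433 m^3

1.433 m^3


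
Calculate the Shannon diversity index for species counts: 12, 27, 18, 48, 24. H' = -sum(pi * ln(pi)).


Total N = 12 + 27 + 18 + 48 + 24 = 129
Per-species terms:
  p = 12/129 = 0.093023; ln(p) = -2.374909; p*ln(p) = 0.093023 * (-2.374909) = -0.220921
  p = 27/129 = 0.209302; ln(p) = -1.563977; p*ln(p) = 0.209302 * (-1.563977) = -0.327344
  p = 18/129 = 0.139535; ln(p) = -1.969440; p*ln(p) = 0.139535 * (-1.969440) = -0.274806
  p = 48/129 = 0.372093; ln(p) = -0.988611; p*ln(p) = 0.372093 * (-0.988611) = -0.367855
  p = 24/129 = 0.186047; ln(p) = -1.681756; p*ln(p) = 0.186047 * (-1.681756) = -0.312886
sum(p*ln(p)) = (-0.220921) + (-0.327344) + (-0.274806) + (-0.367855) + (-0.312886) = -1.503812
H' = -(-1.503812) = 1.503812 ≈ 1.5038

1.5038


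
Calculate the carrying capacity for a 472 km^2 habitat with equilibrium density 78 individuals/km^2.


K = 78 * 472 = 36816 individuals

36816 individuals


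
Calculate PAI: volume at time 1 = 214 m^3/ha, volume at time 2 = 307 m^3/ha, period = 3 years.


PAI = (V2 - V1) / period = (307 - 214) / 3 = 93 / 3 = 31.00 m^3/ha/yr

31.00 m^3/ha/yr


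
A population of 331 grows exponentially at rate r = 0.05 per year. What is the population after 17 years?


r*t = 0.05 * 17 = 0.85
exp(0.85) = 2.33965
N = 331 * 2.33965 = 774.424 ≈ 774

774


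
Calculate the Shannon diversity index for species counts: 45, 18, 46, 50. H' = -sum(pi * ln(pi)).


Total N = 45 + 18 + 46 + 50 = 159
Per-species terms:
  p = 45/159 = 0.283019; ln(p) = -1.262241; p*ln(p) = 0.283019 * (-1.262241) = -0.357238
  p = 18/159 = 0.113208; ln(p) = -2.178528; p*ln(p) = 0.113208 * (-2.178528) = -0.246627
  p = 46/159 = 0.289308; ln(p) = -1.240263; p*ln(p) = 0.289308 * (-1.240263) = -0.358818
  p = 50/159 = 0.314465; ln(p) = -1.156882; p*ln(p) = 0.314465 * (-1.156882) = -0.363799
sum(p*ln(p)) = (-0.357238) + (-0.246627) + (-0.358818) + (-0.363799) = -1.326482
H' = -(-1.326482) = 1.326482 ≈ 1.3265

1.3265


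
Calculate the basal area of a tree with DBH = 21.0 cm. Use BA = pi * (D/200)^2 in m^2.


D/200 = 21.0/200 = 0.105 m
(D/200)^2 = 0.105^2 = 0.011025
BA = 3.141593 * 0.011025 = 0.0346361 ≈ 0.0346 m^2

0.0346 m^2


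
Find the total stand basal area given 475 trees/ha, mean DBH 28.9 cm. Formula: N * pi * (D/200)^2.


(D/200)^2 = (28.9/200)^2 = 0.1445^2 = 0.02088025
Individual BA = 3.141593 * 0.02088025 = 0.0655972 m^2
Stand BA = 475 * 0.0655972 = 31.1587 ≈ 31.16 m^2/ha

31.16 m^2/ha


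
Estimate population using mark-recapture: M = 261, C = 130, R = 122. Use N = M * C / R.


N = M * C / R = 261 * 130 / 122 = 33930 / 122 = 278.11 ≈ 278

278 individuals


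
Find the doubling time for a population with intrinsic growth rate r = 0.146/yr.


td = ln(2) / 0.146 = 0.693147 / 0.146 = 4.74758 ≈ 4.7 years

4.7 years


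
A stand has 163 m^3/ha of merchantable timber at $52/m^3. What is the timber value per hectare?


Value = 163 * 52 = $8476/ha

$8476/ha


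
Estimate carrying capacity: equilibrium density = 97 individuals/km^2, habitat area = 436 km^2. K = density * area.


K = 97 * 436 = 42292 individuals

42292 individuals


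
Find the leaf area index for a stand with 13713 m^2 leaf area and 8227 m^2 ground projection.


LAI = 13713 / 8227 = 1.6668 ≈ 1.67

1.67


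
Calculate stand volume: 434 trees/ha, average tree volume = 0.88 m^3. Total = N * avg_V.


V_stand = 434 * 0.88 = 381.92 ≈ 381.9 m^3/ha

381.9 m^3/ha


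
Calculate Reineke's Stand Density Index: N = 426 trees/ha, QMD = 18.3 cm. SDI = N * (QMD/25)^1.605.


QMD/25 = 18.3/25 = 0.732
(0.732)^1.605 = exp(1.605 * ln(0.732)) = exp(1.605 * (-0.311975)) = exp(-0.500720) = 0.606094
SDI = 426 * 0.606094 = 258.196 ≈ 258

258


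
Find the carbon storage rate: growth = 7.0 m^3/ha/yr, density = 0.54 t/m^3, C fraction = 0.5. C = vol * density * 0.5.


C = 7.0 * 0.54 * 0.5 = 1.89 t C/ha/yr

1.89 t C/ha/yr


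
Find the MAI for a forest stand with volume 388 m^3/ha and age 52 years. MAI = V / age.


MAI = 388 / 52 = 7.4615 ≈ 7.46 m^3/ha/yr

7.46 m^3/ha/yr


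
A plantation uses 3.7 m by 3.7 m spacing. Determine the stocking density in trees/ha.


N = 10000 / 3.7^2 = 10000 / 13.69 = 730.460 ≈ 730 trees/ha

730 trees/ha


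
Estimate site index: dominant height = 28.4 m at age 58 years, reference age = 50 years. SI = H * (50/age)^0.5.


50/58 = 0.862069
(0.862069)^0.5 = 0.928477
SI = 28.4 * 0.928477 = 26.3687 ≈ 26.4 m

26.4 m


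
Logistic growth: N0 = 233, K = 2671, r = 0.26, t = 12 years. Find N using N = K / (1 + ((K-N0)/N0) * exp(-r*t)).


(K - N0)/N0 = (2671 - 233)/233 = 2438/233 = 10.4635
r*t = 0.26 * 12 = 3.12; exp(-3.12) = 0.0441572
10.4635 * 0.0441572 = 0.462039
1 + 0.462039 = 1.46204
N = 2671 / 1.46204 = 1826.90 ≈ 1827

1827


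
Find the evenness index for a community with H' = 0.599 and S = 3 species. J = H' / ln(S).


ln(3) = 1.09861
J = H' / ln(S) = 0.599 / 1.09861 = 0.545234 ≈ 0.5452

0.5452


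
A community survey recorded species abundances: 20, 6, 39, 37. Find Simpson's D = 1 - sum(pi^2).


Total N = 20 + 6 + 39 + 37 = 102
Per-species terms:
  p = 20/102 = 0.196078; p^2 = 0.196078^2 = 0.038447
  p = 6/102 = 0.058824; p^2 = 0.058824^2 = 0.003460
  p = 39/102 = 0.382353; p^2 = 0.382353^2 = 0.146194
  p = 37/102 = 0.362745; p^2 = 0.362745^2 = 0.131584
sum(p^2) = 0.038447 + 0.003460 + 0.146194 + 0.131584 = 0.319685
D = 1 - 0.319685 = 0.680315 ≈ 0.6803

0.6803


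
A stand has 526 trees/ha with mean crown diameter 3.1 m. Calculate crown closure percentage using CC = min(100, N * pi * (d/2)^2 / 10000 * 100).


(d/2)^2 = (3.1/2)^2 = 1.55^2 = 2.4025
Crown area = 3.141593 * 2.4025 = 7.54768 m^2
N * area / 10000 * 100 = 526 * 7.54768 / 10000 * 100 = 39.7008
CC = min(100, 39.7008) = 39.7008 ≈ 39.7%

39.7%


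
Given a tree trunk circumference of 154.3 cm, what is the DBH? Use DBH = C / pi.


DBH = C / pi = 154.3 / 3.141593 = 49.1152 ≈ 49.12 cm

49.12 cm


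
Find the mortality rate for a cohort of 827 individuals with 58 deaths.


Mortality rate = 58 / 827 = 0.070133 ≈ 0.0701

0.0701


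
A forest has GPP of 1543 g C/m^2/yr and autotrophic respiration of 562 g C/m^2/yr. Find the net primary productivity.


NPP = GPP - Ra = 1543 - 562 = 981 g C/m^2/yr

981 g C/m^2/yr


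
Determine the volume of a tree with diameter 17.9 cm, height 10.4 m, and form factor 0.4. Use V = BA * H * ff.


(D/200)^2 = (17.9/200)^2 = 0.0895^2 = 0.00801025
BA = 3.141593 * 0.00801025 = 0.0251649 m^2
V = 0.0251649 * 10.4 * 0.4 = 0.104686 ≈ 0.105 m^3

0.105 m^3


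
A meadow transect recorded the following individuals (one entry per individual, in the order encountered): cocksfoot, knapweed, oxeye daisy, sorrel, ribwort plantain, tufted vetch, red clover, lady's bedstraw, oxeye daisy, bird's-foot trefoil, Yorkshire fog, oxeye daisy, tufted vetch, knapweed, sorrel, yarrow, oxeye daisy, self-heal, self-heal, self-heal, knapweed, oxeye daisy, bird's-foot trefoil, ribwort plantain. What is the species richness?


Total individuals logged = 24
Distinct species (count of individuals): cocksfoot (1), knapweed (3), oxeye daisy (5), sorrel (2), ribwort plantain (2), tufted vetch (2), red clover (1), lady's bedstraw (1), bird's-foot trefoil (2), Yorkshire fog (1), yarrow (1), self-heal (3)
Species richness = number of distinct species = 12

12


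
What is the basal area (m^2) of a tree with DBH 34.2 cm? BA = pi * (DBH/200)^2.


D/200 = 34.2/200 = 0.171 m
(D/200)^2 = 0.171^2 = 0.029241
BA = 3.141593 * 0.029241 = 0.0918633 ≈ 0.0919 m^2

0.0919 m^2


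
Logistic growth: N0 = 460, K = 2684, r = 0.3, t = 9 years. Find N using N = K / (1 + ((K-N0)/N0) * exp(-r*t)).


(K - N0)/N0 = (2684 - 460)/460 = 2224/460 = 4.83478
r*t = 0.3 * 9 = 2.7; exp(-2.7) = 0.0672055
4.83478 * 0.0672055 = 0.324924
1 + 0.324924 = 1.32492
N = 2684 / 1.32492 = 2025.78 ≈ 2026

2026


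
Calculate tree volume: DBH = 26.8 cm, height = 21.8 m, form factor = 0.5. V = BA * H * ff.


(D/200)^2 = (26.8/200)^2 = 0.134^2 = 0.017956
BA = 3.141593 * 0.017956 = 0.0564104 m^2
V = 0.0564104 * 21.8 * 0.5 = 0.614873 ≈ 0.615 m^3

0.615 m^3


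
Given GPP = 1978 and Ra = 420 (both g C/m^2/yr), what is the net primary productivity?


NPP = GPP - Ra = 1978 - 420 = 1558 g C/m^2/yr

1558 g C/m^2/yr


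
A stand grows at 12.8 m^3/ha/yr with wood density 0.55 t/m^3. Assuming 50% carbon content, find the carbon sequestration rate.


C = 12.8 * 0.55 * 0.5 = 3.52 t C/ha/yr

3.52 t C/ha/yr


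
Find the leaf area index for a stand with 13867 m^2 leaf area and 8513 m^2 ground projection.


LAI = 13867 / 8513 = 1.6289 ≈ 1.63

1.63


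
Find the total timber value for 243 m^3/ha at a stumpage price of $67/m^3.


Value = 243 * 67 = $16281/ha

$16281/ha


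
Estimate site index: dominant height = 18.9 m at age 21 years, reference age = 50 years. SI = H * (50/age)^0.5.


50/21 = 2.38095
(2.38095)^0.5 = 1.54303
SI = 18.9 * 1.54303 = 29.1633 ≈ 29.2 m

29.2 m


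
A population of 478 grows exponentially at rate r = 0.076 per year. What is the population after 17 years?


r*t = 0.076 * 17 = 1.292
exp(1.292) = 3.64006
N = 478 * 3.64006 = 1739.95 ≈ 1740

1740


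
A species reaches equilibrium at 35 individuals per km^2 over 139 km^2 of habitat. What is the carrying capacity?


K = 35 * 139 = 4865 individuals

4865 individuals


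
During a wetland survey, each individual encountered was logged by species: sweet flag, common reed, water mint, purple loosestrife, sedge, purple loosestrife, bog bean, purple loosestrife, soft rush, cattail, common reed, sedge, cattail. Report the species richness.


Total individuals logged = 13
Distinct species (count of individuals): sweet flag (1), common reed (2), water mint (1), purple loosestrife (3), sedge (2), bog bean (1), soft rush (1), cattail (2)
Species richness = number of distinct species = 8

8


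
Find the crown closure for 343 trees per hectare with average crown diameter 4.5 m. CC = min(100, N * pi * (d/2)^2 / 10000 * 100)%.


(d/2)^2 = (4.5/2)^2 = 2.25^2 = 5.0625
Crown area = 3.141593 * 5.0625 = 15.9043 m^2
N * area / 10000 * 100 = 343 * 15.9043 / 10000 * 100 = 54.5517
CC = min(100, 54.5517) = 54.5517 ≈ 54.6%

54.6%


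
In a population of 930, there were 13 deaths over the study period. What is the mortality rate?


Mortality rate = 13 / 930 = 0.013978 ≈ 0.0140

0.0140


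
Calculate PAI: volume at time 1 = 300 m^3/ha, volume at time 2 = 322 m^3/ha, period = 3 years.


PAI = (V2 - V1) / period = (322 - 300) / 3 = 22 / 3 = 7.3333 ≈ 7.33 m^3/ha/yr

7.33 m^3/ha/yr


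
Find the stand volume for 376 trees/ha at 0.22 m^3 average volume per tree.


V_stand = 376 * 0.22 = 82.72 ≈ 82.7 m^3/ha

82.7 m^3/ha


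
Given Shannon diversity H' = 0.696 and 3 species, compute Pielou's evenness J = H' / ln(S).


ln(3) = 1.09861
J = H' / ln(S) = 0.696 / 1.09861 = 0.633528 ≈ 0.6335

0.6335


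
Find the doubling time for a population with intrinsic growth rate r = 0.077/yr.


td = ln(2) / 0.077 = 0.693147 / 0.077 = 9.00191 ≈ 9.0 years

9.0 years


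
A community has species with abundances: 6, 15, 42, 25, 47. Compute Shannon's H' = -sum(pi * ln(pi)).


Total N = 6 + 15 + 42 + 25 + 47 = 135
Per-species terms:
  p = 6/135 = 0.044444; ln(p) = -3.113525; p*ln(p) = 0.044444 * (-3.113525) = -0.138378
  p = 15/135 = 0.111111; ln(p) = -2.197226; p*ln(p) = 0.111111 * (-2.197226) = -0.244136
  p = 42/135 = 0.311111; ln(p) = -1.167606; p*ln(p) = 0.311111 * (-1.167606) = -0.363255
  p = 25/135 = 0.185185; ln(p) = -1.686400; p*ln(p) = 0.185185 * (-1.686400) = -0.312296
  p = 47/135 = 0.348148; ln(p) = -1.055128; p*ln(p) = 0.348148 * (-1.055128) = -0.367341
sum(p*ln(p)) = (-0.138378) + (-0.244136) + (-0.363255) + (-0.312296) + (-0.367341) = -1.425406
H' = -(-1.425406) = 1.425406 ≈ 1.4254

1.4254


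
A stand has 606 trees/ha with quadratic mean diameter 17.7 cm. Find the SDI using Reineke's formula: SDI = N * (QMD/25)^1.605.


QMD/25 = 17.7/25 = 0.708
(0.708)^1.605 = exp(1.605 * ln(0.708)) = exp(1.605 * (-0.345311)) = exp(-0.554224) = 0.574518
SDI = 606 * 0.574518 = 348.158 ≈ 348

348


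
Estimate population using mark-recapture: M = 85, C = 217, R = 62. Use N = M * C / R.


N = M * C / R = 85 * 217 / 62 = 18445 / 62 = 297.50 ≈ 298

298 individuals


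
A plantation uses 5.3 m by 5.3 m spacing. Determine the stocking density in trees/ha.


N = 10000 / 5.3^2 = 10000 / 28.09 = 355.999 ≈ 356 trees/ha

356 trees/ha


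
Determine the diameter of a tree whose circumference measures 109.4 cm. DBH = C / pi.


DBH = C / pi = 109.4 / 3.141593 = 34.8231 ≈ 34.82 cm

34.82 cm


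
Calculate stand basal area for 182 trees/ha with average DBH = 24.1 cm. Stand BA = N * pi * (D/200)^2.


(D/200)^2 = (24.1/200)^2 = 0.1205^2 = 0.01452025
Individual BA = 3.141593 * 0.01452025 = 0.0456167 m^2
Stand BA = 182 * 0.0456167 = 8.30224 ≈ 8.30 m^2/ha

8.30 m^2/ha


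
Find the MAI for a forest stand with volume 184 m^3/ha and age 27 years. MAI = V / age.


MAI = 184 / 27 = 6.8148 ≈ 6.81 m^3/ha/yr

6.81 m^3/ha/yr


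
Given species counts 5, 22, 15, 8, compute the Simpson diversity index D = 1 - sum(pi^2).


Total N = 5 + 22 + 15 + 8 = 50
Per-species terms:
  p = 5/50 = 0.100000; p^2 = 0.100000^2 = 0.010000
  p = 22/50 = 0.440000; p^2 = 0.440000^2 = 0.193600
  p = 15/50 = 0.300000; p^2 = 0.300000^2 = 0.090000
  p = 8/50 = 0.160000; p^2 = 0.160000^2 = 0.025600
sum(p^2) = 0.010000 + 0.193600 + 0.090000 + 0.025600 = 0.319200
D = 1 - 0.319200 = 0.680800 ≈ 0.6808

0.6808


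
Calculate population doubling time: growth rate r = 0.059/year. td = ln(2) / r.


td = ln(2) / 0.059 = 0.693147 / 0.059 = 11.7483 ≈ 11.7 years

11.7 years


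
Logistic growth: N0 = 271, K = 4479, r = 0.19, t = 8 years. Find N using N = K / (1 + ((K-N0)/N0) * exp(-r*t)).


(K - N0)/N0 = (4479 - 271)/271 = 4208/271 = 15.5277
r*t = 0.19 * 8 = 1.52; exp(-1.52) = 0.218712
15.5277 * 0.218712 = 3.39609
1 + 3.39609 = 4.39609
N = 4479 / 4.39609 = 1018.86 ≈ 1019

1019


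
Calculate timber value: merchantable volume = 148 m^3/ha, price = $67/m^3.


Value = 148 * 67 = $9916/ha

$9916/ha


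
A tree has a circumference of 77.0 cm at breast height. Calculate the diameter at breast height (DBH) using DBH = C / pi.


DBH = C / pi = 77.0 / 3.141593 = 24.5099 ≈ 24.51 cm

24.51 cm


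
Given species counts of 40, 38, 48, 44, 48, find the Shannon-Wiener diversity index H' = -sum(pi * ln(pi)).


Total N = 40 + 38 + 48 + 44 + 48 = 218
Per-species terms:
  p = 40/218 = 0.183486; ln(p) = -1.695617; p*ln(p) = 0.183486 * (-1.695617) = -0.311122
  p = 38/218 = 0.174312; ln(p) = -1.746908; p*ln(p) = 0.174312 * (-1.746908) = -0.304507
  p = 48/218 = 0.220183; ln(p) = -1.513296; p*ln(p) = 0.220183 * (-1.513296) = -0.333202
  p = 44/218 = 0.201835; ln(p) = -1.600305; p*ln(p) = 0.201835 * (-1.600305) = -0.322998
  p = 48/218 = 0.220183; ln(p) = -1.513296; p*ln(p) = 0.220183 * (-1.513296) = -0.333202
sum(p*ln(p)) = (-0.311122) + (-0.304507) + (-0.333202) + (-0.322998) + (-0.333202) = -1.605031
H' = -(-1.605031) = 1.605031 ≈ 1.6050

1.6050


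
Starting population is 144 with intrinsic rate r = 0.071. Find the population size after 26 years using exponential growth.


r*t = 0.071 * 26 = 1.846
exp(1.846) = 6.33443
N = 144 * 6.33443 = 912.158 ≈ 912

912


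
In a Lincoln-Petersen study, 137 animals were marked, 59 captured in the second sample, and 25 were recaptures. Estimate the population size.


N = M * C / R = 137 * 59 / 25 = 8083 / 25 = 323.32 ≈ 323

323 individuals


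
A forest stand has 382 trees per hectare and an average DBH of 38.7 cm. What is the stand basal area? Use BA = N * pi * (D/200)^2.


(D/200)^2 = (38.7/200)^2 = 0.1935^2 = 0.03744225
Individual BA = 3.141593 * 0.03744225 = 0.117628 m^2
Stand BA = 382 * 0.117628 = 44.9339 ≈ 44.93 m^2/ha

44.93 m^2/ha


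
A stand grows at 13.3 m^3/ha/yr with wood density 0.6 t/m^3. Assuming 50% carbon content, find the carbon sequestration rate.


C = 13.3 * 0.6 * 0.5 = 3.99 t C/ha/yr

3.99 t C/ha/yr


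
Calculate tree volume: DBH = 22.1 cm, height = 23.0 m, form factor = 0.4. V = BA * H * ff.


(D/200)^2 = (22.1/200)^2 = 0.1105^2 = 0.01221025
BA = 3.141593 * 0.01221025 = 0.0383596 m^2
V = 0.0383596 * 23.0 * 0.4 = 0.352908 ≈ 0.353 m^3

0.353 m^3


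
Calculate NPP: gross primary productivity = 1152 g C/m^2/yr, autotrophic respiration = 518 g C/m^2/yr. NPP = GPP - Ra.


NPP = GPP - Ra = 1152 - 518 = 634 g C/m^2/yr

634 g C/m^2/yr


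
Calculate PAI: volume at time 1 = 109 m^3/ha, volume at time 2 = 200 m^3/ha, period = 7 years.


PAI = (V2 - V1) / period = (200 - 109) / 7 = 91 / 7 = 13.00 m^3/ha/yr

13.00 m^3/ha/yr


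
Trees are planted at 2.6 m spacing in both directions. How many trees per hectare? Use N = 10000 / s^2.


N = 10000 / 2.6^2 = 10000 / 6.76 = 1479.29 ≈ 1479 trees/ha

1479 trees/ha


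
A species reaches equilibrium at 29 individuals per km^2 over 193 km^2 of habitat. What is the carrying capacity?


K = 29 * 193 = 5597 individuals

5597 individuals


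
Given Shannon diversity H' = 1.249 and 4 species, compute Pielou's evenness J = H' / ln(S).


ln(4) = 1.38629
J = H' / ln(S) = 1.249 / 1.38629 = 0.900966 ≈ 0.9010

0.9010


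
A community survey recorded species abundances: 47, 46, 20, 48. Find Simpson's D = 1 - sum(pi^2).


Total N = 47 + 46 + 20 + 48 = 161
Per-species terms:
  p = 47/161 = 0.291925; p^2 = 0.291925^2 = 0.085220
  p = 46/161 = 0.285714; p^2 = 0.285714^2 = 0.081632
  p = 20/161 = 0.124224; p^2 = 0.124224^2 = 0.015432
  p = 48/161 = 0.298137; p^2 = 0.298137^2 = 0.088886
sum(p^2) = 0.085220 + 0.081632 + 0.015432 + 0.088886 = 0.271170
D = 1 - 0.271170 = 0.728830 ≈ 0.7288

0.7288


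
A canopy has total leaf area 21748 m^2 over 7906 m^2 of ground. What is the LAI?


LAI = 21748 / 7906 = 2.7508 ≈ 2.75

2.75


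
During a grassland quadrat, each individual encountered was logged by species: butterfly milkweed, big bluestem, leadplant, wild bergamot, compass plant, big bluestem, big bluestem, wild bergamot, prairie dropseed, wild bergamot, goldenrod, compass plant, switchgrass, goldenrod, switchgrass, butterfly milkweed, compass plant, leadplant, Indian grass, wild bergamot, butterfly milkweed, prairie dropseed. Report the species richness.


Total individuals logged = 22
Distinct species (count of individuals): butterfly milkweed (3), big bluestem (3), leadplant (2), wild bergamot (4), compass plant (3), prairie dropseed (2), goldenrod (2), switchgrass (2), Indian grass (1)
Species richness = number of distinct species = 9

9


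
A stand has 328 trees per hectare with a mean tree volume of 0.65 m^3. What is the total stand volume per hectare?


V_stand = 328 * 0.65 = 213.2 m^3/ha

213.2 m^3/ha


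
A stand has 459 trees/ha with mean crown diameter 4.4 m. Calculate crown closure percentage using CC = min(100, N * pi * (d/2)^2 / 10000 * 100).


(d/2)^2 = (4.4/2)^2 = 2.2^2 = 4.84
Crown area = 3.141593 * 4.84 = 15.2053 m^2
N * area / 10000 * 100 = 459 * 15.2053 / 10000 * 100 = 69.7923
CC = min(100, 69.7923) = 69.7923 ≈ 69.8%

69.8%


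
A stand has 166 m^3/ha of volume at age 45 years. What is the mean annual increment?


MAI = 166 / 45 = 3.6889 ≈ 3.69 m^3/ha/yr

3.69 m^3/ha/yr


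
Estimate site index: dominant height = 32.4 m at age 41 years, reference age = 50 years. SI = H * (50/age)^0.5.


50/41 = 1.21951
(1.21951)^0.5 = 1.10431
SI = 32.4 * 1.10431 = 35.7796 ≈ 35.8 m

35.8 m


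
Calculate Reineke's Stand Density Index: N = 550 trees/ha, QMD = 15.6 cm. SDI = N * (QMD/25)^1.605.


QMD/25 = 15.6/25 = 0.624
(0.624)^1.605 = exp(1.605 * ln(0.624)) = exp(1.605 * (-0.471605)) = exp(-0.756926) = 0.469106
SDI = 550 * 0.469106 = 258.008 ≈ 258

258


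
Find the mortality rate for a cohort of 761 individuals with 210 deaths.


Mortality rate = 210 / 761 = 0.275953 ≈ 0.2760

0.2760


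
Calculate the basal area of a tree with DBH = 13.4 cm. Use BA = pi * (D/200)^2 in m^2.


D/200 = 13.4/200 = 0.067 m
(D/200)^2 = 0.067^2 = 0.004489
BA = 3.141593 * 0.004489 = 0.0141026 ≈ 0.0141 m^2

0.0141 m^2


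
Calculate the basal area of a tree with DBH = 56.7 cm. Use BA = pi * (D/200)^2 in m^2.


D/200 = 56.7/200 = 0.2835 m
(D/200)^2 = 0.2835^2 = 0.08037225
BA = 3.141593 * 0.08037225 = 0.252497 ≈ 0.2525 m^2

0.2525 m^2


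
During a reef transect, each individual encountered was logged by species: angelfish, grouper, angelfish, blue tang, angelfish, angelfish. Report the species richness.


Total individuals logged = 6
Distinct species (count of individuals): angelfish (4), grouper (1), blue tang (1)
Species richness = number of distinct species = 3

3


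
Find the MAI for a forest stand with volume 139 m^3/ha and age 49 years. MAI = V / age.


MAI = 139 / 49 = 2.8367 ≈ 2.84 m^3/ha/yr

2.84 m^3/ha/yr


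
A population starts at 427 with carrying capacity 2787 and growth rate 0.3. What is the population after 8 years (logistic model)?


(K - N0)/N0 = (2787 - 427)/427 = 2360/427 = 5.52693
r*t = 0.3 * 8 = 2.4; exp(-2.4) = 0.0907180
5.52693 * 0.0907180 = 0.501392
1 + 0.501392 = 1.50139
N = 2787 / 1.50139 = 1856.28 ≈ 1856

1856


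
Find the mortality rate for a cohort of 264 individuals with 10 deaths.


Mortality rate = 10 / 264 = 0.037879 ≈ 0.0379

0.0379


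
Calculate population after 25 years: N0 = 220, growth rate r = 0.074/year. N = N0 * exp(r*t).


r*t = 0.074 * 25 = 1.85
exp(1.85) = 6.35982
N = 220 * 6.35982 = 1399.16 ≈ 1399

1399


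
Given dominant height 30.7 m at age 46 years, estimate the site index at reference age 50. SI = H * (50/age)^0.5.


50/46 = 1.08696
(1.08696)^0.5 = 1.04257
SI = 30.7 * 1.04257 = 32.0069 ≈ 32.0 m

32.0 m


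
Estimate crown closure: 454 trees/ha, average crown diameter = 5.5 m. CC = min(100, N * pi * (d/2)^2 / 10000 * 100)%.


(d/2)^2 = (5.5/2)^2 = 2.75^2 = 7.5625
Crown area = 3.141593 * 7.5625 = 23.7583 m^2
N * area / 10000 * 100 = 454 * 23.7583 / 10000 * 100 = 107.863
CC = min(100, 107.863) = 100%

100%


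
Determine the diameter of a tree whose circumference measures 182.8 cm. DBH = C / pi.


DBH = C / pi = 182.8 / 3.141593 = 58.1870 ≈ 58.19 cm

58.19 cm


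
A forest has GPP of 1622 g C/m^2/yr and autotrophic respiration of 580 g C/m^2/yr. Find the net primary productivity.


NPP = GPP - Ra = 1622 - 580 = 1042 g C/m^2/yr

1042 g C/m^2/yr


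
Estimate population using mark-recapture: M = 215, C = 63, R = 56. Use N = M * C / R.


N = M * C / R = 215 * 63 / 56 = 13545 / 56 = 241.88 ≈ 242

242 individuals


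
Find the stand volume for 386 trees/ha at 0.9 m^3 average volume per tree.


V_stand = 386 * 0.9 = 347.4 m^3/ha

347.4 m^3/ha


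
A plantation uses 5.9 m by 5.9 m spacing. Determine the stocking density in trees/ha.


N = 10000 / 5.9^2 = 10000 / 34.81 = 287.274 ≈ 287 trees/ha

287 trees/ha


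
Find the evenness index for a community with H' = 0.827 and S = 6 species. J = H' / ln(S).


ln(6) = 1.79176
J = H' / ln(S) = 0.827 / 1.79176 = 0.461557 ≈ 0.4616

0.4616


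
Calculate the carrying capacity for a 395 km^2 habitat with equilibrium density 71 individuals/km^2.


K = 71 * 395 = 28045 individuals

28045 individuals


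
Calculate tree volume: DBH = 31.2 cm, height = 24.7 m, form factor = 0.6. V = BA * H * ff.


(D/200)^2 = (31.2/200)^2 = 0.156^2 = 0.024336
BA = 3.141593 * 0.024336 = 0.0764538 m^2
V = 0.0764538 * 24.7 * 0.6 = 1.13305 ≈ 1.133 m^3

1.133 m^3


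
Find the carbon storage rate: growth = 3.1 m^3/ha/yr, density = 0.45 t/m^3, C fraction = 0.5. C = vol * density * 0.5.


C = 3.1 * 0.45 * 0.5 = 0.6975 ≈ 0.70 t C/ha/yr

0.70 t C/ha/yr
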